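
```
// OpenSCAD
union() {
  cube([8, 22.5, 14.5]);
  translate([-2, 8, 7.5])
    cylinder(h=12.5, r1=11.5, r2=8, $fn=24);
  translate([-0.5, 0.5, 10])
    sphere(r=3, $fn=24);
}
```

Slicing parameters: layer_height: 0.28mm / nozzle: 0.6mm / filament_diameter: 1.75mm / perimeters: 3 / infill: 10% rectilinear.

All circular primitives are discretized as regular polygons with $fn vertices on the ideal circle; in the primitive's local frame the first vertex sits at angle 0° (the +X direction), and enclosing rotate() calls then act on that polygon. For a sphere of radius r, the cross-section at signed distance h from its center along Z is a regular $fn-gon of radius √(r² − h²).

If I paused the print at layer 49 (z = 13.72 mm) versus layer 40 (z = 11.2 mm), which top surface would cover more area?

Layer 49 (z = 13.72): the cube is present — its section is the full 8×22.5 rectangle (area 180.00 mm²); the cone at (-2, 8): at t=0.498 of its height the radius interpolates to r₁+(r₂−r₁)t = 9.758, giving a regular 24-gon of that circumradius (area = (24/2)·9.758²·sin(360°/24) = 295.76 mm²); the sphere at (-0.5, 0.5) does not reach this height (|z−center|=3.720 > r=3); Merging all regions: the regions partially overlap — summed areas 475.76 mm² minus the doubly-counted overlap 106.26 mm² gives 369.49 mm² — area = 369.49 mm². So its area = 369.49 mm². Layer 40 (z = 11.2): the 8×22.5 cube contributes its full rectangle (area 180.00 mm²); the cone at (-2, 8) contributes a regular 24-gon of circumradius 10.464 (interpolated between r1=11.5 and r2=8 at t=0.296) (area = (24/2)·10.464²·sin(360°/24) = 340.07 mm²); the r=3 sphere at (-0.5, 0.5) slices to a regular 24-gon of circumradius 2.750 (√(r²−h²) with h=1.2 from center) (area = (24/2)·2.750²·sin(360°/24) = 23.48 mm²); Combining (union): the regions partially overlap — summed areas 543.55 mm² minus the doubly-counted overlap 144.35 mm² gives 399.20 mm² — area = 399.20 mm². So its area = 399.20 mm². Layer 40 is larger (399.20 vs 369.49 mm²).

layer 40 (z = 11.2 mm)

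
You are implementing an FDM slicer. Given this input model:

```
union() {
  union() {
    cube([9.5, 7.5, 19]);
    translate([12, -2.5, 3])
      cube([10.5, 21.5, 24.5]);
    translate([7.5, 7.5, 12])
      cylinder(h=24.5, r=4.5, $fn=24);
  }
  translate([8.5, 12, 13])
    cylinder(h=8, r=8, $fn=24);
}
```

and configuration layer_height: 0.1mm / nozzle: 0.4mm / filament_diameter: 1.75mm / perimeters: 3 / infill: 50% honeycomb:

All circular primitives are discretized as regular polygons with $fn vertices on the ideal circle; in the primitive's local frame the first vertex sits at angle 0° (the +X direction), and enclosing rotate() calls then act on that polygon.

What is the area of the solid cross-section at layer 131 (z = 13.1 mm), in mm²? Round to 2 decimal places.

431.28 mm²

At z = 13.1 mm: the 9.5×7.5 cube contributes its full rectangle (area 71.25 mm²); the cube at (12, -2.5) is present — its section is the full 10.5×21.5 rectangle (area 225.75 mm²); the cylinder at (7.5, 7.5): section is a regular 24-gon, circumradius r=4.5 (area = (24/2)·4.500²·sin(360°/24) = 62.89 mm²); Merging all regions: the regions partially overlap — summed areas 359.89 mm² minus the doubly-counted overlap 24.36 mm² gives 335.53 mm² — area = 335.53 mm²; the cylinder at (8.5, 12): section is a regular 24-gon, circumradius r=8 (area = (24/2)·8.000²·sin(360°/24) = 198.77 mm²); Combining (union): the regions partially overlap — summed areas 534.30 mm² minus the doubly-counted overlap 103.03 mm² gives 431.28 mm² — area = 431.28 mm². Overall, the cross-section is a single solid region. Net area = 431.28 mm².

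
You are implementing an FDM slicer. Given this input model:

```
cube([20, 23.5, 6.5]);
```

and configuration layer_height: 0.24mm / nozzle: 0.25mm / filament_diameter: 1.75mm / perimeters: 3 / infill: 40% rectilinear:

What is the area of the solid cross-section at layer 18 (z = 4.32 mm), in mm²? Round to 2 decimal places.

470.00 mm²

At z = 4.32 mm: the cube (footprint 20×23.5) is included at this height (area 470.00 mm²). Overall, the cross-section is a single solid region. Net area = 470.00 mm².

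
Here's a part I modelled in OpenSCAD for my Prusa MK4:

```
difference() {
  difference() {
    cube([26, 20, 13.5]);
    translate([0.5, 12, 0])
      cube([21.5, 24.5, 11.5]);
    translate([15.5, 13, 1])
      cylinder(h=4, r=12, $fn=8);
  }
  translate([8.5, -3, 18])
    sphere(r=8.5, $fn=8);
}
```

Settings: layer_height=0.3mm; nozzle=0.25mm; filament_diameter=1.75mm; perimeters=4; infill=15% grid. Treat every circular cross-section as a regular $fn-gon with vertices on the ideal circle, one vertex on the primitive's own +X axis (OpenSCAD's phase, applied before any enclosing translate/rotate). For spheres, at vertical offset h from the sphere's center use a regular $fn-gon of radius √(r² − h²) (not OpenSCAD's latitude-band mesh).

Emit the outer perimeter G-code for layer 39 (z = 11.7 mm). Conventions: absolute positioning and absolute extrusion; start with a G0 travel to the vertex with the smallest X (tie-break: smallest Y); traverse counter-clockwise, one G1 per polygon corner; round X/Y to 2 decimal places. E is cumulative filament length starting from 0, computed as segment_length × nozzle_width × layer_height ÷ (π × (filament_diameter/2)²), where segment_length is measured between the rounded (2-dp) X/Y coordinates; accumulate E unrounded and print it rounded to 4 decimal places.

At z = 11.7 mm: the cube is present — its section is the full 26×20 rectangle; the cube at (0.5, 12) does not reach this height (z outside [0, 11.5]); the cylinder at (15.5, 13) is absent (z outside [1, 5]); Subtracting the remaining from the first: none of the subtracted shapes is present at this height, so the 26×20 cube is unchanged — 1 connected region; the sphere at (8.5, -3): section is a regular 8-gon, circumradius = √(r²−h²) = √(8.5²−6.3²) = 5.706; Taking the first minus the rest: starting from the result so far, the r=8.5 sphere at (8.5, -3) partially overlaps it — only the 15.54 mm² overlap (of its 92.09 mm²) is removed, clipping the outline — 1 connected region. The outline is a single polygon with 9 vertices. Extrusion per mm of travel: 0.25 × 0.3 / (π × 0.875²) = 0.031181. Accumulating E over each segment gives final E = 2.9324.

G0 X0.00 Y0.00 Z11.70
G1 X4.04 Y0.00 E0.1260
G1 X4.47 Y1.03 E0.1608
G1 X8.50 Y2.71 E0.2969
G1 X12.53 Y1.03 E0.4331
G1 X12.96 Y0.00 E0.4679
G1 X26.00 Y0.00 E0.8745
G1 X26.00 Y20.00 E1.4981
G1 X0.00 Y20.00 E2.3088
G1 X0.00 Y0.00 E2.9324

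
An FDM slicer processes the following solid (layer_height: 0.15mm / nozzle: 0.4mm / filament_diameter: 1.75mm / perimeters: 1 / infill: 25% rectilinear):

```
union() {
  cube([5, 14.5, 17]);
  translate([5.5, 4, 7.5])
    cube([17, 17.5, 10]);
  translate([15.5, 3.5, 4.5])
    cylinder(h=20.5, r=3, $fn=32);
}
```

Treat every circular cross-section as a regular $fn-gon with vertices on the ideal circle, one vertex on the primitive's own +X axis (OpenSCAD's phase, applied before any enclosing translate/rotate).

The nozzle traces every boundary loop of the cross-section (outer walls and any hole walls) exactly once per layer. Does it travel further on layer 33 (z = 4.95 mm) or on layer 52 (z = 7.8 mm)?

Layer 33 (z = 4.95): the cube is present — its section is the full 5×14.5 rectangle (perimeter 39.00 mm); the cube at (5.5, 4) does not reach this height (z outside [7.5, 17.5]); the r=3 cylinder at (15.5, 3.5) gives a regular 32-gon of circumradius 3 (constant along its height) (perimeter = 2·32·3.000·sin(180°/32) = 18.82 mm); Merging all regions: the 2 present regions are separate (no shared area or edge), so areas and boundary lengths simply add and each stays a separate island — boundary = 57.82 mm. So its perimeter = 57.82 mm. Layer 52 (z = 7.8): the 5×14.5 cube contributes its full rectangle (perimeter 39.00 mm); the cube at (5.5, 4) (footprint 17×17.5) is included at this height (perimeter 69.00 mm); the r=3 cylinder at (15.5, 3.5) contributes a regular 32-gon of circumradius 3 (perimeter = 2·32·3.000·sin(180°/32) = 18.82 mm); Merging all regions: the regions partially overlap (shared area 11.07 mm²), so the edge portions inside another operand are dropped and the merged outline is re-measured after clipping — boundary = 112.51 mm. So its perimeter = 112.51 mm. Layer 52 is larger (112.51 vs 57.82 mm).

layer 52 (z = 7.8 mm)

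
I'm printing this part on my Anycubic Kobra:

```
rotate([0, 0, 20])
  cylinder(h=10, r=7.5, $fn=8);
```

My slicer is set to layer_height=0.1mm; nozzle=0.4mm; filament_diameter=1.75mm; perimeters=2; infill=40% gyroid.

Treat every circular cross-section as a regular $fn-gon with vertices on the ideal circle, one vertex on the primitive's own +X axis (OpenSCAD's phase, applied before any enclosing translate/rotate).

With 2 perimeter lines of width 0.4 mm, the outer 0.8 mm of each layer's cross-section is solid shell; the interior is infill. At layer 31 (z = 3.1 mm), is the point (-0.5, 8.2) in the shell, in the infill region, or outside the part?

outside

At z = 3.1 mm: the cylinder: section is a regular 8-gon, circumradius r=7.5; (whole slice rotated 20° about Z — lengths, areas and connectivity unchanged). Overall, the cross-section is a single solid region. Undo the 20° rotation: the query point maps to (2.335, 7.876) in the un-rotated model frame. The nearest boundary edge runs (5.30, 5.30)→(0.00, 7.50); distance from the point to it = 1.24 mm. The point is not inside any of the regions above, so it lies outside the cross-section (1.24 mm from the nearest boundary).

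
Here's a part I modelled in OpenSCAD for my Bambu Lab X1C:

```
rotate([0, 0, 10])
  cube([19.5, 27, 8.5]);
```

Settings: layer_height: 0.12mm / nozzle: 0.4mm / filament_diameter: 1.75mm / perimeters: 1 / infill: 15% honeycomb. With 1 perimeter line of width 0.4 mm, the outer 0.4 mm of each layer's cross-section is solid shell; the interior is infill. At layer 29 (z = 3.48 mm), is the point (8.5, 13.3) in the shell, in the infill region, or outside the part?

At z = 3.48 mm: the 19.5×27 cube contributes its full rectangle; (whole slice rotated 10° about Z — lengths, areas and connectivity unchanged). Overall, the cross-section is a single solid region. Undo the 10° rotation: the query point maps to (10.680, 11.622) in the un-rotated model frame. The nearest boundary edge runs (19.50, 0.00)→(19.50, 27.00); distance from the point to it = 8.82 mm. The point is inside the cross-section and 8.82 mm from the nearest boundary — more than the 0.4 mm shell width (1 × 0.4), so it's in the infill interior.

infill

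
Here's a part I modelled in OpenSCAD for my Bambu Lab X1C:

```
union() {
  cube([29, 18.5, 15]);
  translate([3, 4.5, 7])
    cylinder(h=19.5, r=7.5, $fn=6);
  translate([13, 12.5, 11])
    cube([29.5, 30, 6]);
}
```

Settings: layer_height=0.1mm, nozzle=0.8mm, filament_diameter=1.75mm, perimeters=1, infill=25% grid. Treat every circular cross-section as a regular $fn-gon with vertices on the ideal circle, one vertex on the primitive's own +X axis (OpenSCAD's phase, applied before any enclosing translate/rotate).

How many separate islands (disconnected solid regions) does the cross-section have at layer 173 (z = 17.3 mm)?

At z = 17.3 mm: the cube is absent (z outside [0, 15]); the cylinder at (3, 4.5): section is a regular 6-gon, circumradius r=7.5; the cube at (13, 12.5) is not intersected at this z (z outside [11, 17]); Combining (union): only the r=7.5 cylinder at (3, 4.5) is present, so the union is just that shape — 1 connected region. Overall, the cross-section is a single solid region. Island count = 1.

1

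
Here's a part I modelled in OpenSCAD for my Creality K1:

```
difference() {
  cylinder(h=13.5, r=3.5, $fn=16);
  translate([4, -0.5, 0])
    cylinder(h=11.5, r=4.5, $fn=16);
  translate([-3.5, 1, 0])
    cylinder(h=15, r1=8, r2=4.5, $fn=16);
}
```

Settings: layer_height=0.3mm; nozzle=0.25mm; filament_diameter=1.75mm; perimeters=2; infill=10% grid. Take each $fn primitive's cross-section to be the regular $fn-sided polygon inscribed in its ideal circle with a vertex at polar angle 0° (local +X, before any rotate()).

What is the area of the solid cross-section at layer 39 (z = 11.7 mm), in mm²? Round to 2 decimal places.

At z = 11.7 mm: the r=3.5 cylinder contributes a regular 16-gon of circumradius 3.5 (area = (16/2)·3.500²·sin(360°/16) = 37.50 mm²); the cylinder at (4, -0.5) does not reach this height (z outside [0, 11.5]); the cone at (-3.5, 1) (r1=8→r2=4.5) has section circumradius 5.270 here — a regular 16-gon (area = (16/2)·5.270²·sin(360°/16) = 85.03 mm²); After the difference (first − rest): starting from the r=3.5 cylinder (37.50 mm²), the cone at (-3.5, 1) partially overlaps it — only the 26.70 mm² overlap (of its 85.03 mm²) is removed, clipping the outline — area = 10.81 mm². Overall, the cross-section is a single solid region. Net area = 10.81 mm².

10.81 mm²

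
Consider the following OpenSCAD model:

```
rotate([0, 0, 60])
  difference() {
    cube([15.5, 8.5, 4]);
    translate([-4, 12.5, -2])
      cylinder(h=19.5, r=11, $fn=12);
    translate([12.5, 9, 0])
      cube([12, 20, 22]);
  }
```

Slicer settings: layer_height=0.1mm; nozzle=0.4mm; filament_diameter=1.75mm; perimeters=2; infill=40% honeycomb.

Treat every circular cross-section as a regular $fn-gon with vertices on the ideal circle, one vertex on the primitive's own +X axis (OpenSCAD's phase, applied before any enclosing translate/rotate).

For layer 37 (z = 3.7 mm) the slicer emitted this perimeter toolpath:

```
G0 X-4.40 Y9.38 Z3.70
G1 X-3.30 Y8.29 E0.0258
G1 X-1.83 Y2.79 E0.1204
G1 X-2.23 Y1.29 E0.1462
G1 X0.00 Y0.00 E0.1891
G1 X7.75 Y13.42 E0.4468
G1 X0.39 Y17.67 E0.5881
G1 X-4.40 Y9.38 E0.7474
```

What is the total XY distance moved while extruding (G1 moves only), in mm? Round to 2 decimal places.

44.94 mm

Sum the Euclidean lengths of each G1 segment: total = 44.94 mm.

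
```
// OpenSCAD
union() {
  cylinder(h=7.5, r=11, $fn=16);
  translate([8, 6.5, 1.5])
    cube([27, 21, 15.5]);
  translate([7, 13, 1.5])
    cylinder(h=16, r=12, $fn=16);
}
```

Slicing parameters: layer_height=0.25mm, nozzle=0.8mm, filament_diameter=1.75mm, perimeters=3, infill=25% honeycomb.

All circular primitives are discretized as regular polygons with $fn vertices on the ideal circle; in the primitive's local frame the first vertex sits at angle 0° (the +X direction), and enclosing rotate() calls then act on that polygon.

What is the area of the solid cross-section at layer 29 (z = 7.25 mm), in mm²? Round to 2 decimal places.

At z = 7.25 mm: the r=11 cylinder gives a regular 16-gon of circumradius 11 (constant along its height) (area = (16/2)·11.000²·sin(360°/16) = 370.44 mm²); the 27×21 cube at (8, 6.5) contributes its full rectangle (area 567.00 mm²); the r=12 cylinder at (7, 13) contributes a regular 16-gon of circumradius 12 (area = (16/2)·12.000²·sin(360°/16) = 440.85 mm²); Merging all regions: the regions partially overlap — summed areas 1378.29 mm² minus the doubly-counted overlap 259.66 mm² gives 1118.63 mm² — area = 1118.63 mm². Overall, the cross-section is a single solid region. Net area = 1118.63 mm².

1118.63 mm²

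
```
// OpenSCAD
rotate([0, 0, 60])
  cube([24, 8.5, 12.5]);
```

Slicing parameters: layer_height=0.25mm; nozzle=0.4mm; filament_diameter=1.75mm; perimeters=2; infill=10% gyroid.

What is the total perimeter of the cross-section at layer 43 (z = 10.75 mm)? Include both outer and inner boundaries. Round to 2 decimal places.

At z = 10.75 mm: the cube is present — its section is the full 24×8.5 rectangle (perimeter 65.00 mm); (rotated 60° about Z; rotation is an isometry so areas/perimeters/island counts are preserved). Overall, the cross-section is a single solid region. Total boundary length (outer) = 65.00 mm.

65.00 mm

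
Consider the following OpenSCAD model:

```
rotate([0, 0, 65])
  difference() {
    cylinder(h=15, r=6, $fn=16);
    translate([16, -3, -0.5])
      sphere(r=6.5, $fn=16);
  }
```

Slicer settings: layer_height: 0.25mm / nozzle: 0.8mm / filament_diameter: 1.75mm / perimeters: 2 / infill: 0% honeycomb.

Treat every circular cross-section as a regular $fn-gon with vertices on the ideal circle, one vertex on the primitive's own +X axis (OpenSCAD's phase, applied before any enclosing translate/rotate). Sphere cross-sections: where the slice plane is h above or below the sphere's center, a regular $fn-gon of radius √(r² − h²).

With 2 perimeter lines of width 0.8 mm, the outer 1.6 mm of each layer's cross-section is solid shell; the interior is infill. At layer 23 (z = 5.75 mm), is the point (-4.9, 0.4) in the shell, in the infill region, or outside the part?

At z = 5.75 mm: the cylinder: section is a regular 16-gon, circumradius r=6; the r=6.5 sphere at (16, -3) contributes a regular 16-gon of circumradius √(6.5²−6.25²) = 1.785; Taking the first minus the rest: starting from the r=6 cylinder, the r=6.5 sphere at (16, -3) misses the remaining region (no effect) — 1 connected region; (whole slice rotated 65° about Z — lengths, areas and connectivity unchanged). Overall, the cross-section is a single solid region. Undo the 65° rotation: the query point maps to (-1.708, 4.610) in the un-rotated model frame. The nearest boundary edge runs (-2.30, 5.54)→(0.00, 6.00); distance from the point to it = 1.03 mm. The point is inside the cross-section, 1.03 mm from the nearest boundary — within the 1.6 mm shell band (2 × 0.8).

shell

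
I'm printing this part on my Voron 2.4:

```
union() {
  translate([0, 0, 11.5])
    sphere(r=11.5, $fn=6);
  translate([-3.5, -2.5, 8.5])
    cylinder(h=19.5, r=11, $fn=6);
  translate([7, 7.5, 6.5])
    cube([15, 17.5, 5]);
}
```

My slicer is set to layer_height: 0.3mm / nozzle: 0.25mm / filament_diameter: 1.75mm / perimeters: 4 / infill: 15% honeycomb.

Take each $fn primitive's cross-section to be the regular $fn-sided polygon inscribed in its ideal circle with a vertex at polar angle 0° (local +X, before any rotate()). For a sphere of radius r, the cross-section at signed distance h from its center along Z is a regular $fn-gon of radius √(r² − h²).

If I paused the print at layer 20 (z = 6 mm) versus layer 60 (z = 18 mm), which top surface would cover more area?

layer 60 (z = 18 mm)

Layer 20 (z = 6): the r=11.5 sphere slices to a regular 6-gon of circumradius 10.100 (√(r²−h²) with h=5.5 from center) (area = (6/2)·10.100²·sin(360°/6) = 265.00 mm²); the cylinder at (-3.5, -2.5) is absent (z outside [8.5, 28]); the cube at (7, 7.5) is absent (z outside [6.5, 11.5]); Combining (union): only the r=11.5 sphere is present, so the union is just that shape — area = 265.00 mm². So its area = 265.00 mm². Layer 60 (z = 18): the sphere: section is a regular 6-gon, circumradius = √(r²−h²) = √(11.5²−6.5²) = 9.487 (area = (6/2)·9.487²·sin(360°/6) = 233.83 mm²); the r=11 cylinder at (-3.5, -2.5) gives a regular 6-gon of circumradius 11 (constant along its height) (area = (6/2)·11.000²·sin(360°/6) = 314.37 mm²); the cube at (7, 7.5) does not reach this height (z outside [6.5, 11.5]); Taking the union: the regions partially overlap — summed areas 548.19 mm² minus the doubly-counted overlap 189.55 mm² gives 358.64 mm² — area = 358.64 mm². So its area = 358.64 mm². Layer 60 is larger (358.64 vs 265.00 mm²).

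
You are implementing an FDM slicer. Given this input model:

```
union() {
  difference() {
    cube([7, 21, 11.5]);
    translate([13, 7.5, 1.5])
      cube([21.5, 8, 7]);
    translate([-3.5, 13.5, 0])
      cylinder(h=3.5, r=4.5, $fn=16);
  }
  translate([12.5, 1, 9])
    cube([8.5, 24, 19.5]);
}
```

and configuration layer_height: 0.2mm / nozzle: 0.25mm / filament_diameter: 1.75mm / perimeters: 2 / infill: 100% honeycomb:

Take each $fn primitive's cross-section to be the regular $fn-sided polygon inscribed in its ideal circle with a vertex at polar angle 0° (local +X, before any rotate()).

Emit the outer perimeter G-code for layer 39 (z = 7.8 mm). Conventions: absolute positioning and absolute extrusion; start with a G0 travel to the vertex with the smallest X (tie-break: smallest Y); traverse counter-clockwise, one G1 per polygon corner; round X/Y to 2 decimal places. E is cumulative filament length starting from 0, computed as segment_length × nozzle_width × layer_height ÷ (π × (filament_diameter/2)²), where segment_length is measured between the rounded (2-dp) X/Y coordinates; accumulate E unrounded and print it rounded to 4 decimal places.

G0 X0.00 Y0.00 Z7.80
G1 X7.00 Y0.00 E0.1455
G1 X7.00 Y21.00 E0.5821
G1 X0.00 Y21.00 E0.7276
G1 X0.00 Y0.00 E1.1641

At z = 7.8 mm: the 7×21 cube contributes its full rectangle; the 21.5×8 cube at (13, 7.5) contributes its full rectangle; the cylinder at (-3.5, 13.5) is not intersected at this z (z outside [0, 3.5]); After the difference (first − rest): starting from the 7×21 cube, the 21.5×8 cube at (13, 7.5) misses the remaining region (no effect) — 1 connected region; the cube at (12.5, 1) is not intersected at this z (z outside [9, 28.5]); Taking the union: only that combined region is present, so the union is just that shape — 1 connected region. The outline is a single polygon with 4 vertices. Extrusion per mm of travel: 0.25 × 0.2 / (π × 0.875²) = 0.020788. Accumulating E over each segment gives final E = 1.1641.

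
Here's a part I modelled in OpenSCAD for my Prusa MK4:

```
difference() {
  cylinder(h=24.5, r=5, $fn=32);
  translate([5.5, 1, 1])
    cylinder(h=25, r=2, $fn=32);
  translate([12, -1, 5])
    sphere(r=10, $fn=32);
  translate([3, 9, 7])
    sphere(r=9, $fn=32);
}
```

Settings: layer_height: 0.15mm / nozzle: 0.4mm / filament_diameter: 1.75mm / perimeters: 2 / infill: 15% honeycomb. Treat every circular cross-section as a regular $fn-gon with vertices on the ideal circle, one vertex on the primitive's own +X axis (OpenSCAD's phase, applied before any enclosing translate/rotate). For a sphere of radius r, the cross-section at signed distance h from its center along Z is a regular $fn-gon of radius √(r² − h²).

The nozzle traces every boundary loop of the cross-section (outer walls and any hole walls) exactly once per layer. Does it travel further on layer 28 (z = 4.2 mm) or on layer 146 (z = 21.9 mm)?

Layer 28 (z = 4.2): the r=5 cylinder contributes a regular 32-gon of circumradius 5 (perimeter = 2·32·5.000·sin(180°/32) = 31.37 mm); the cylinder at (5.5, 1): section is a regular 32-gon, circumradius r=2 (perimeter = 2·32·2.000·sin(180°/32) = 12.55 mm); the sphere at (12, -1): section is a regular 32-gon, circumradius = √(r²−h²) = √(10²−0.8²) = 9.968 (perimeter = 2·32·9.968·sin(180°/32) = 62.53 mm); the r=9 sphere at (3, 9) contributes a regular 32-gon of circumradius √(9²−2.8²) = 8.553 (perimeter = 2·32·8.553·sin(180°/32) = 53.66 mm); Subtracting the remaining from the first: starting from the r=5 cylinder, the r=2 cylinder at (5.5, 1) partially overlaps it — only the 3.44 mm² overlap (of its 12.49 mm²) is removed, clipping the outline; the r=10 sphere at (12, -1) partially overlaps it — only the 12.54 mm² overlap (of its 310.15 mm²) is removed, clipping the outline; the r=9 sphere at (3, 9) partially overlaps it — only the 19.60 mm² overlap (of its 228.36 mm²) is removed, clipping the outline — boundary = 26.02 mm. So its perimeter = 26.02 mm. Layer 146 (z = 21.9): the r=5 cylinder gives a regular 32-gon of circumradius 5 (constant along its height) (perimeter = 2·32·5.000·sin(180°/32) = 31.37 mm); the r=2 cylinder at (5.5, 1) gives a regular 32-gon of circumradius 2 (constant along its height) (perimeter = 2·32·2.000·sin(180°/32) = 12.55 mm); the sphere at (12, -1) is not intersected at this z (|z−center|=16.900 > r=10); the sphere at (3, 9) does not reach this height (|z−center|=14.900 > r=9); Subtracting the remaining from the first: starting from the r=5 cylinder, the r=2 cylinder at (5.5, 1) partially overlaps it — only the 3.44 mm² overlap (of its 12.49 mm²) is removed, clipping the outline — boundary = 32.10 mm. So its perimeter = 32.10 mm. Layer 146 is larger (32.10 vs 26.02 mm).

layer 146 (z = 21.9 mm)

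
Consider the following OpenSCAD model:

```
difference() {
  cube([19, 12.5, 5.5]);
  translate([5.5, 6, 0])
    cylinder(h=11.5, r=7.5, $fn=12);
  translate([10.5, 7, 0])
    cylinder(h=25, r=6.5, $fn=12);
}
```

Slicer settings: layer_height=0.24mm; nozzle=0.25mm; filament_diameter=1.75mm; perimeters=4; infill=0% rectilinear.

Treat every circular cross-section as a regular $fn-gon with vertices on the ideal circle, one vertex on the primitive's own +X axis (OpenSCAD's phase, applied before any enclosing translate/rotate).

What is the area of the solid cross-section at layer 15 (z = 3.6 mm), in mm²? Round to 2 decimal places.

47.30 mm²

At z = 3.6 mm: the 19×12.5 cube contributes its full rectangle (area 237.50 mm²); the r=7.5 cylinder at (5.5, 6) contributes a regular 12-gon of circumradius 7.5 (area = (12/2)·7.500²·sin(360°/12) = 168.75 mm²); the r=6.5 cylinder at (10.5, 7) contributes a regular 12-gon of circumradius 6.5 (area = (12/2)·6.500²·sin(360°/12) = 126.75 mm²); After the difference (first − rest): starting from the 19×12.5 cube (237.50 mm²), the r=7.5 cylinder at (5.5, 6) partially overlaps it — only the 145.07 mm² overlap (of its 168.75 mm²) is removed, clipping the outline; the r=6.5 cylinder at (10.5, 7) partially overlaps it — only the 45.13 mm² overlap (of its 126.75 mm²) is removed, clipping the outline — area = 47.30 mm². Overall, the cross-section has 3 separate islands. Net area = 47.30 mm².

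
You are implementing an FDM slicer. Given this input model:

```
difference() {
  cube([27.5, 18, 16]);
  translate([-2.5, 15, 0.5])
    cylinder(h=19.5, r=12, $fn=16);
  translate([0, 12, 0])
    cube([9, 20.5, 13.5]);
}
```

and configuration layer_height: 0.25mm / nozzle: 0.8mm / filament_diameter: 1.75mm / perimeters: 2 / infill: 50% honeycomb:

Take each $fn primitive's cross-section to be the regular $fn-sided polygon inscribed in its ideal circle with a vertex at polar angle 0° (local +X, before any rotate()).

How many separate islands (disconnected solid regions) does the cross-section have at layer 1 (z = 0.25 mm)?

1

At z = 0.25 mm: the cube (footprint 27.5×18) is included at this height; the cylinder at (-2.5, 15) does not reach this height (z outside [0.5, 20]); the cube at (0, 12) is present — its section is the full 9×20.5 rectangle; Taking the first minus the rest: starting from the 27.5×18 cube, the 9×20.5 cube at (0, 12) partially overlaps it — only the 54.00 mm² overlap (of its 184.50 mm²) is removed, clipping the outline — 1 connected region. Overall, the cross-section is a single solid region. Island count = 1.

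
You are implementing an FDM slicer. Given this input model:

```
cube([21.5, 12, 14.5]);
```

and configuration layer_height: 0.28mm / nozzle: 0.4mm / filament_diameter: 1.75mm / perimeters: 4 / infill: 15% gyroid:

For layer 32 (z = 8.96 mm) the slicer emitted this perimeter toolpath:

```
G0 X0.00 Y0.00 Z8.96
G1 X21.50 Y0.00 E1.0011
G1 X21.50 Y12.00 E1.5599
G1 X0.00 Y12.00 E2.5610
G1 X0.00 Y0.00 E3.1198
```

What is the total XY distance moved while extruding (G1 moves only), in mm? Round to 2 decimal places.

67.00 mm

Sum the Euclidean lengths of each G1 segment: total = 67.00 mm.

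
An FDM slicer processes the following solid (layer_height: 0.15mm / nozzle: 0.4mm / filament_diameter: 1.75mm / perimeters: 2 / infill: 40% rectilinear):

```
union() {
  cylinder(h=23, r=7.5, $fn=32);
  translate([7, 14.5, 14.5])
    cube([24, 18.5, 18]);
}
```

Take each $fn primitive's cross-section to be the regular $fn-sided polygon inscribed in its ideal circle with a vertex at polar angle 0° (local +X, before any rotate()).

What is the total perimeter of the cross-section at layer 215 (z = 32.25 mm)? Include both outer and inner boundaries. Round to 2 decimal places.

85.00 mm

At z = 32.25 mm: the cylinder is not intersected at this z (z outside [0, 23]); the cube at (7, 14.5) is present — its section is the full 24×18.5 rectangle (perimeter 85.00 mm); Combining (union): only the 24×18.5 cube at (7, 14.5) is present, so the union is just that shape — boundary = 85.00 mm. Overall, the cross-section is a single solid region. Total boundary length (outer) = 85.00 mm.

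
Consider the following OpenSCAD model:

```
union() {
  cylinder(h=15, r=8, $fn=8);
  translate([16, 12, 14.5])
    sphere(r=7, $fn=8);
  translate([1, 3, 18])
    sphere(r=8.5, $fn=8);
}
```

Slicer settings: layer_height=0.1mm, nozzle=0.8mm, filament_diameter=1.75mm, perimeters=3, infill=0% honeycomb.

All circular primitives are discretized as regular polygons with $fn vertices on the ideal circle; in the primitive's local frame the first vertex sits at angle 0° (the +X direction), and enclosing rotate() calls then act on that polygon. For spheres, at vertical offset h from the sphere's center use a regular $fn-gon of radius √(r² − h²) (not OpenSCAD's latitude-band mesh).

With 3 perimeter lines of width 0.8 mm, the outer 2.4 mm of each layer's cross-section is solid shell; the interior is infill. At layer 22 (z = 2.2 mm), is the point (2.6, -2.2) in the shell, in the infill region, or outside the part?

At z = 2.2 mm: the cylinder: section is a regular 8-gon, circumradius r=8; the sphere at (16, 12) is not intersected at this z (|z−center|=12.300 > r=7); the sphere at (1, 3) is absent (|z−center|=15.800 > r=8.5); Taking the union: only the r=8 cylinder is present, so the union is just that shape — 1 connected region. Overall, the cross-section is a single solid region. The nearest boundary edge runs (5.66, -5.66)→(8.00, 0.00); distance from the point to it = 4.15 mm. The point is inside the cross-section and 4.15 mm from the nearest boundary — more than the 2.4 mm shell width (3 × 0.8), so it's in the infill interior.

infill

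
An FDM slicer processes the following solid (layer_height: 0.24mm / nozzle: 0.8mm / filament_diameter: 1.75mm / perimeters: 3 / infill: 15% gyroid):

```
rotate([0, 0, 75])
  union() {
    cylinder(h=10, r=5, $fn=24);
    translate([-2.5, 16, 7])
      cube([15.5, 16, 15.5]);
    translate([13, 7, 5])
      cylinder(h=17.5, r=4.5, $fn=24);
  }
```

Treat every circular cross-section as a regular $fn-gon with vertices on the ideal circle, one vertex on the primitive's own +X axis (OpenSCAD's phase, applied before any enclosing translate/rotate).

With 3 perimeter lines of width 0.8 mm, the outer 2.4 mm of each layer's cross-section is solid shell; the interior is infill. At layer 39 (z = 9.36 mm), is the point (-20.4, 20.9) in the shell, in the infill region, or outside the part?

At z = 9.36 mm: the r=5 cylinder gives a regular 24-gon of circumradius 5 (constant along its height); the cube at (-2.5, 16) (footprint 15.5×16) is included at this height; the r=4.5 cylinder at (13, 7) gives a regular 24-gon of circumradius 4.5 (constant along its height); Taking the union: the 3 present regions are separate (no shared area or edge), so areas and boundary lengths simply add and each stays a separate island — 3 connected regions; (whole slice rotated 75° about Z — lengths, areas and connectivity unchanged). Overall, the cross-section has 3 separate islands. Undo the 75° rotation: the query point maps to (14.908, 25.114) in the un-rotated model frame. The nearest boundary edge runs (13.00, 32.00)→(13.00, 16.00); distance from the point to it = 1.91 mm. The point is not inside any of the regions above, so it lies outside the cross-section (1.91 mm from the nearest boundary).

outside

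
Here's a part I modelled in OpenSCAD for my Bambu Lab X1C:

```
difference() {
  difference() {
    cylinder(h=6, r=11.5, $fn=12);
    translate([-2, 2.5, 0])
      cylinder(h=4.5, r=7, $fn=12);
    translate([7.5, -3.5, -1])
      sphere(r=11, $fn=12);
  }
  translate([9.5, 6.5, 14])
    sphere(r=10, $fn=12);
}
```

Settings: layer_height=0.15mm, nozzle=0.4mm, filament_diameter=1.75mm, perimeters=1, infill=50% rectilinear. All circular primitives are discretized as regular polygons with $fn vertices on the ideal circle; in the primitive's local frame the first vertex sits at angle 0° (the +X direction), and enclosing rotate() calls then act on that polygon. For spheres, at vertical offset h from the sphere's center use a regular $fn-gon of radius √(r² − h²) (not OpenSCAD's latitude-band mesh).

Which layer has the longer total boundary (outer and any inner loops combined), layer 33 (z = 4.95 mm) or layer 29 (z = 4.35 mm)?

layer 29 (z = 4.35 mm)

Layer 33 (z = 4.95): the r=11.5 cylinder gives a regular 12-gon of circumradius 11.5 (constant along its height) (perimeter = 2·12·11.500·sin(180°/12) = 71.43 mm); the cylinder at (-2, 2.5) is absent (z outside [0, 4.5]); the r=11 sphere at (7.5, -3.5) contributes a regular 12-gon of circumradius √(11²−5.95²) = 9.252 (perimeter = 2·12·9.252·sin(180°/12) = 57.47 mm); After the difference (first − rest): starting from the r=11.5 cylinder, the r=11 sphere at (7.5, -3.5) partially overlaps it — only the 156.98 mm² overlap (of its 256.79 mm²) is removed, clipping the outline — boundary = 76.51 mm; the r=10 sphere at (9.5, 6.5) slices to a regular 12-gon of circumradius 4.254 (√(r²−h²) with h=9.05 from center) (perimeter = 2·12·4.254·sin(180°/12) = 26.43 mm); Taking the first minus the rest: starting from the result so far, the r=10 sphere at (9.5, 6.5) partially overlaps it — only the 10.53 mm² overlap (of its 54.29 mm²) is removed, clipping the outline — boundary = 70.49 mm. So its perimeter = 70.49 mm. Layer 29 (z = 4.35): the cylinder: section is a regular 12-gon, circumradius r=11.5 (perimeter = 2·12·11.500·sin(180°/12) = 71.43 mm); the r=7 cylinder at (-2, 2.5) contributes a regular 12-gon of circumradius 7 (perimeter = 2·12·7.000·sin(180°/12) = 43.48 mm); the sphere at (7.5, -3.5): section is a regular 12-gon, circumradius = √(r²−h²) = √(11²−5.35²) = 9.611 (perimeter = 2·12·9.611·sin(180°/12) = 59.70 mm); After the difference (first − rest): starting from the r=11.5 cylinder, the r=7 cylinder at (-2, 2.5) lies wholly inside it (removes its full 147.00 mm² and its 43.48 mm outline becomes a hole wall); the r=11 sphere at (7.5, -3.5) partially overlaps it — only the 126.29 mm² overlap (of its 277.13 mm²) is removed, clipping the outline — boundary = 93.59 mm; the r=10 sphere at (9.5, 6.5) slices to a regular 12-gon of circumradius 2.622 (√(r²−h²) with h=9.65 from center) (perimeter = 2·12·2.622·sin(180°/12) = 16.29 mm); Taking the first minus the rest: starting from that combined region, the r=10 sphere at (9.5, 6.5) partially overlaps it — only the 3.83 mm² overlap (of its 20.63 mm²) is removed, clipping the outline — boundary = 89.10 mm. So its perimeter = 89.10 mm. Layer 29 is larger (89.10 vs 70.49 mm).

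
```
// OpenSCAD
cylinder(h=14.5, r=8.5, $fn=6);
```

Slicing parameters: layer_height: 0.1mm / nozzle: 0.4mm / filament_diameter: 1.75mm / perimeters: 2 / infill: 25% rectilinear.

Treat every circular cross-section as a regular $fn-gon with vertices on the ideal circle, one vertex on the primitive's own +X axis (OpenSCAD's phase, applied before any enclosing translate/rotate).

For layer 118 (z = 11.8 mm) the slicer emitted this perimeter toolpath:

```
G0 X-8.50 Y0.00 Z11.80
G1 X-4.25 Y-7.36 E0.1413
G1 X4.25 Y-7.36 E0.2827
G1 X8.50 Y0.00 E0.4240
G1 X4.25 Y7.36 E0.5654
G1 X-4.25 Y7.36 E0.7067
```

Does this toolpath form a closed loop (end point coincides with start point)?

Start point (G0): (-8.50, 0.00). End point (last G1): the path does not return to the start — open.

no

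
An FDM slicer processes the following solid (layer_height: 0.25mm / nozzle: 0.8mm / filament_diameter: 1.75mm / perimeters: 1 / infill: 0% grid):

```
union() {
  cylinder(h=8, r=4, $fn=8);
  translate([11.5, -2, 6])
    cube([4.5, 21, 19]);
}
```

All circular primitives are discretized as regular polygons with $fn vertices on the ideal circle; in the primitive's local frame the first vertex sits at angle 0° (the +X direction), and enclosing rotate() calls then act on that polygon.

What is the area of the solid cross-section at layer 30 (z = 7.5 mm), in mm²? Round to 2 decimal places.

At z = 7.5 mm: the r=4 cylinder gives a regular 8-gon of circumradius 4 (constant along its height) (area = (8/2)·4.000²·sin(360°/8) = 45.25 mm²); the 4.5×21 cube at (11.5, -2) contributes its full rectangle (area 94.50 mm²); Merging all regions: the 2 present regions are separate (no shared area or edge), so areas and boundary lengths simply add and each stays a separate island — area = 139.75 mm². Overall, the cross-section has 2 separate islands. Net area = 139.75 mm².

139.75 mm²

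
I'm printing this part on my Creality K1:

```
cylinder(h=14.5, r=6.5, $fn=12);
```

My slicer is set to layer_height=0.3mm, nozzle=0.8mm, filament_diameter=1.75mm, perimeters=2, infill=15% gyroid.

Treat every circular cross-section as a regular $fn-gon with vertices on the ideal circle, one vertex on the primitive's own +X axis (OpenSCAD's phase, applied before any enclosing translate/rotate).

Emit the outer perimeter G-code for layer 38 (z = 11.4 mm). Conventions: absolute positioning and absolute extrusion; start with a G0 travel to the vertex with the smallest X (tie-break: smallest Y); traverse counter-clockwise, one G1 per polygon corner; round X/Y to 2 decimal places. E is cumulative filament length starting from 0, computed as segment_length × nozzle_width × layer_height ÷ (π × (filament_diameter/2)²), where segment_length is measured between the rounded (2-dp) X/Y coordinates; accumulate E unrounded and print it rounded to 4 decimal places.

G0 X-6.50 Y0.00 Z11.40
G1 X-5.63 Y-3.25 E0.3357
G1 X-3.25 Y-5.63 E0.6715
G1 X0.00 Y-6.50 E1.0073
G1 X3.25 Y-5.63 E1.3430
G1 X5.63 Y-3.25 E1.6788
G1 X6.50 Y0.00 E2.0145
G1 X5.63 Y3.25 E2.3502
G1 X3.25 Y5.63 E2.6861
G1 X0.00 Y6.50 E3.0218
G1 X-3.25 Y5.63 E3.3575
G1 X-5.63 Y3.25 E3.6933
G1 X-6.50 Y0.00 E4.0290

At z = 11.4 mm: the r=6.5 cylinder contributes a regular 12-gon of circumradius 6.5. The outline is a single polygon with 12 vertices. Extrusion per mm of travel: 0.8 × 0.3 / (π × 0.875²) = 0.099780. Accumulating E over each segment gives final E = 4.0290.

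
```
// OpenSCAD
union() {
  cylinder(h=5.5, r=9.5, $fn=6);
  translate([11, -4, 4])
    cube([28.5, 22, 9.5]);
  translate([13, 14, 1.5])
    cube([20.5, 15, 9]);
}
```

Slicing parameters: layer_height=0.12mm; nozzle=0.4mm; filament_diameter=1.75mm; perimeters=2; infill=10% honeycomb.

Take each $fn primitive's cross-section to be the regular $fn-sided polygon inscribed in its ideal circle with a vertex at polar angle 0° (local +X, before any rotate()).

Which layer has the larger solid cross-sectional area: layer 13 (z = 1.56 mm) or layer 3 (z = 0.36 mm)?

Layer 13 (z = 1.56): the r=9.5 cylinder gives a regular 6-gon of circumradius 9.5 (constant along its height) (area = (6/2)·9.500²·sin(360°/6) = 234.48 mm²); the cube at (11, -4) does not reach this height (z outside [4, 13.5]); the cube at (13, 14) is present — its section is the full 20.5×15 rectangle (area 307.50 mm²); Taking the union: the 2 present regions are separate (no shared area or edge), so areas and boundary lengths simply add and each stays a separate island — area = 541.98 mm². So its area = 541.98 mm². Layer 3 (z = 0.36): the r=9.5 cylinder gives a regular 6-gon of circumradius 9.5 (constant along its height) (area = (6/2)·9.500²·sin(360°/6) = 234.48 mm²); the cube at (11, -4) is absent (z outside [4, 13.5]); the cube at (13, 14) does not reach this height (z outside [1.5, 10.5]); Combining (union): only the r=9.5 cylinder is present, so the union is just that shape — area = 234.48 mm². So its area = 234.48 mm². Layer 13 is larger (541.98 vs 234.48 mm²).

layer 13 (z = 1.56 mm)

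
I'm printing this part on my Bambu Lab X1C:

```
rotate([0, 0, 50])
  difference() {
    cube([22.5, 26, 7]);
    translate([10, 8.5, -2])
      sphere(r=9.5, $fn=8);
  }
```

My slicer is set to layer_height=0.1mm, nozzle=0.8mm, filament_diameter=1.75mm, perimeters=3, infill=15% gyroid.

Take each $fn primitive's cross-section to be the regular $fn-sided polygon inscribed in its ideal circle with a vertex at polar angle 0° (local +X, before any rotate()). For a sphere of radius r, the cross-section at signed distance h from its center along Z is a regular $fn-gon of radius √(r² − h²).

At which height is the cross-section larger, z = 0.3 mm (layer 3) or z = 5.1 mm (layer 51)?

Layer 3 (z = 0.3): the cube (footprint 22.5×26) is included at this height (area 585.00 mm²); the r=9.5 sphere at (10, 8.5) slices to a regular 8-gon of circumradius 9.217 (√(r²−h²) with h=2.3 from center) (area = (8/2)·9.217²·sin(360°/8) = 240.30 mm²); Taking the first minus the rest: starting from the 22.5×26 cube (585.00 mm²), the r=9.5 sphere at (10, 8.5) partially overlaps it — only the 239.06 mm² overlap (of its 240.30 mm²) is removed, clipping the outline — area = 345.94 mm²; (whole slice rotated 50° about Z — lengths, areas and connectivity unchanged). So its area = 345.94 mm². Layer 51 (z = 5.1): the cube is present — its section is the full 22.5×26 rectangle (area 585.00 mm²); the r=9.5 sphere at (10, 8.5) contributes a regular 8-gon of circumradius √(9.5²−7.1²) = 6.312 (area = (8/2)·6.312²·sin(360°/8) = 112.68 mm²); Taking the first minus the rest: starting from the 22.5×26 cube (585.00 mm²), the r=9.5 sphere at (10, 8.5) lies wholly inside it (removes its full 112.68 mm² and its 38.65 mm outline becomes a hole wall) — area = 472.32 mm²; (rotated 50° about Z; rotation is an isometry so areas/perimeters/island counts are preserved). So its area = 472.32 mm². Layer 51 is larger (472.32 vs 345.94 mm²).

layer 51 (z = 5.1 mm)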